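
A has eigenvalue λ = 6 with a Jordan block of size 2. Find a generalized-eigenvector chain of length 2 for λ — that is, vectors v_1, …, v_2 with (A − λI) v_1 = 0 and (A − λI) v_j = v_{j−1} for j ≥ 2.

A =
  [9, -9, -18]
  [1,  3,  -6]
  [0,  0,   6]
A Jordan chain for λ = 6 of length 2:
v_1 = (3, 1, 0)ᵀ
v_2 = (1, 0, 0)ᵀ

Let N = A − (6)·I. We want v_2 with N^2 v_2 = 0 but N^1 v_2 ≠ 0; then v_{j-1} := N · v_j for j = 2, …, 2.

Pick v_2 = (1, 0, 0)ᵀ.
Then v_1 = N · v_2 = (3, 1, 0)ᵀ.

Sanity check: (A − (6)·I) v_1 = (0, 0, 0)ᵀ = 0. ✓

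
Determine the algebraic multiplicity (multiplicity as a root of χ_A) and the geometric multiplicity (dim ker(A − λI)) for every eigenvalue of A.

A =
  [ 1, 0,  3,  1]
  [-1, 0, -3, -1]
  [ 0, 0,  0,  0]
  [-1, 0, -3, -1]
λ = 0: alg = 4, geom = 3

Step 1 — factor the characteristic polynomial to read off the algebraic multiplicities:
  χ_A(x) = x^4

Step 2 — compute geometric multiplicities via the rank-nullity identity g(λ) = n − rank(A − λI):
  rank(A − (0)·I) = 1, so dim ker(A − (0)·I) = n − 1 = 3

Summary:
  λ = 0: algebraic multiplicity = 4, geometric multiplicity = 3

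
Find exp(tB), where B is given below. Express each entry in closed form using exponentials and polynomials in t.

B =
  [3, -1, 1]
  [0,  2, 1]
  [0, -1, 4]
e^{tB} =
  [exp(3*t), -t*exp(3*t), t*exp(3*t)]
  [0, -t*exp(3*t) + exp(3*t), t*exp(3*t)]
  [0, -t*exp(3*t), t*exp(3*t) + exp(3*t)]

Strategy: write B = P · J · P⁻¹ where J is a Jordan canonical form, so e^{tB} = P · e^{tJ} · P⁻¹, and e^{tJ} can be computed block-by-block.

B has Jordan form
J =
  [3, 1, 0]
  [0, 3, 0]
  [0, 0, 3]
(up to reordering of blocks).

Per-block formulas:
  For a 2×2 Jordan block J_2(3): exp(t · J_2(3)) = e^(3t)·(I + t·N), where N is the 2×2 nilpotent shift.
  For a 1×1 block at λ = 3: exp(t · [3]) = [e^(3t)].

After assembling e^{tJ} and conjugating by P, we get:

e^{tB} =
  [exp(3*t), -t*exp(3*t), t*exp(3*t)]
  [0, -t*exp(3*t) + exp(3*t), t*exp(3*t)]
  [0, -t*exp(3*t), t*exp(3*t) + exp(3*t)]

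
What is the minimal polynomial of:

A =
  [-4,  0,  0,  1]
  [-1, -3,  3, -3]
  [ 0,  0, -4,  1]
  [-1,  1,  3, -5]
x^3 + 12*x^2 + 48*x + 64

The characteristic polynomial is χ_A(x) = (x + 4)^4, so the eigenvalues are known. The minimal polynomial is
  m_A(x) = Π_λ (x − λ)^{k_λ}
where k_λ is the size of the *largest* Jordan block for λ (equivalently, the smallest k with (A − λI)^k v = 0 for every generalised eigenvector v of λ).

  λ = -4: largest Jordan block has size 3, contributing (x + 4)^3

So m_A(x) = (x + 4)^3 = x^3 + 12*x^2 + 48*x + 64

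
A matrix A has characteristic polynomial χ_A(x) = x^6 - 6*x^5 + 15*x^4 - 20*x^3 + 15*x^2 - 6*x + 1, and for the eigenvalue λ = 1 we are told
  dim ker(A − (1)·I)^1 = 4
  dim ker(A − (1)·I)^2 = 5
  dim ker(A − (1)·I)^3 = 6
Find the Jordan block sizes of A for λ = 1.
Block sizes for λ = 1: [3, 1, 1, 1]

From the dimensions of kernels of powers, the number of Jordan blocks of size at least j is d_j − d_{j−1} where d_j = dim ker(N^j) (with d_0 = 0). Computing the differences gives [4, 1, 1].
The number of blocks of size exactly k is (#blocks of size ≥ k) − (#blocks of size ≥ k + 1), so the partition is: 3 block(s) of size 1, 1 block(s) of size 3.
In nonincreasing order the block sizes are [3, 1, 1, 1].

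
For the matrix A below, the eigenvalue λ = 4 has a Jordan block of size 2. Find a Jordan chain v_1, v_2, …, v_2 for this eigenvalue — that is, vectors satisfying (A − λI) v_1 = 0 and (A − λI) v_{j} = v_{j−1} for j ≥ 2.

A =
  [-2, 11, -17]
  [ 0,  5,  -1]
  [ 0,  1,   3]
A Jordan chain for λ = 4 of length 2:
v_1 = (-1, 1, 1)ᵀ
v_2 = (2, 1, 0)ᵀ

Let N = A − (4)·I. We want v_2 with N^2 v_2 = 0 but N^1 v_2 ≠ 0; then v_{j-1} := N · v_j for j = 2, …, 2.

Pick v_2 = (2, 1, 0)ᵀ.
Then v_1 = N · v_2 = (-1, 1, 1)ᵀ.

Sanity check: (A − (4)·I) v_1 = (0, 0, 0)ᵀ = 0. ✓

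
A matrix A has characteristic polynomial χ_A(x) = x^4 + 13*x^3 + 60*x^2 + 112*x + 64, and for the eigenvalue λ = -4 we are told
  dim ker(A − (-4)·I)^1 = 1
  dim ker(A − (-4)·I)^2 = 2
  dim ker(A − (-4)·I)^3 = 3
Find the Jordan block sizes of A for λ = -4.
Block sizes for λ = -4: [3]

From the dimensions of kernels of powers, the number of Jordan blocks of size at least j is d_j − d_{j−1} where d_j = dim ker(N^j) (with d_0 = 0). Computing the differences gives [1, 1, 1].
The number of blocks of size exactly k is (#blocks of size ≥ k) − (#blocks of size ≥ k + 1), so the partition is: 1 block(s) of size 3.
In nonincreasing order the block sizes are [3].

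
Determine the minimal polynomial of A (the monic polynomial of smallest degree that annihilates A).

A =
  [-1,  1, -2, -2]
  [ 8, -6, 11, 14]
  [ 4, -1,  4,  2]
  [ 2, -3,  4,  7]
x^3 - 3*x^2 + 3*x - 1

The characteristic polynomial is χ_A(x) = (x - 1)^4, so the eigenvalues are known. The minimal polynomial is
  m_A(x) = Π_λ (x − λ)^{k_λ}
where k_λ is the size of the *largest* Jordan block for λ (equivalently, the smallest k with (A − λI)^k v = 0 for every generalised eigenvector v of λ).

  λ = 1: largest Jordan block has size 3, contributing (x − 1)^3

So m_A(x) = (x - 1)^3 = x^3 - 3*x^2 + 3*x - 1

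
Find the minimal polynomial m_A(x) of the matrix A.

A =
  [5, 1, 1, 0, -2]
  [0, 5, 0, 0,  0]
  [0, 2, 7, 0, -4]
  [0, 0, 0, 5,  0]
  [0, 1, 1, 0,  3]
x^2 - 10*x + 25

The characteristic polynomial is χ_A(x) = (x - 5)^5, so the eigenvalues are known. The minimal polynomial is
  m_A(x) = Π_λ (x − λ)^{k_λ}
where k_λ is the size of the *largest* Jordan block for λ (equivalently, the smallest k with (A − λI)^k v = 0 for every generalised eigenvector v of λ).

  λ = 5: largest Jordan block has size 2, contributing (x − 5)^2

So m_A(x) = (x - 5)^2 = x^2 - 10*x + 25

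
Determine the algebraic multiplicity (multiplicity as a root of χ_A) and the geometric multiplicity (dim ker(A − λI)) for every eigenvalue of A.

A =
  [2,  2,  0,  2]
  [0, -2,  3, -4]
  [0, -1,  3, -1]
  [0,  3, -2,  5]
λ = 2: alg = 4, geom = 2

Step 1 — factor the characteristic polynomial to read off the algebraic multiplicities:
  χ_A(x) = (x - 2)^4

Step 2 — compute geometric multiplicities via the rank-nullity identity g(λ) = n − rank(A − λI):
  rank(A − (2)·I) = 2, so dim ker(A − (2)·I) = n − 2 = 2

Summary:
  λ = 2: algebraic multiplicity = 4, geometric multiplicity = 2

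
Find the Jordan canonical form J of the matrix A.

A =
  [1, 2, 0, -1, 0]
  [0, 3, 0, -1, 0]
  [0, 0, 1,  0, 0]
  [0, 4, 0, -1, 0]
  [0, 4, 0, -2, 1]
J_2(1) ⊕ J_1(1) ⊕ J_1(1) ⊕ J_1(1)

The characteristic polynomial is
  det(x·I − A) = x^5 - 5*x^4 + 10*x^3 - 10*x^2 + 5*x - 1 = (x - 1)^5

Eigenvalues and multiplicities (the geometric multiplicity of λ is n − rank(A − λI), which equals the number of Jordan blocks for λ):
  λ = 1: algebraic multiplicity = 5, geometric multiplicity = 4

Determining the block sizes for each eigenvalue:
  λ = 1: 4 blocks summing to 5 forces exactly one block of size 2 and the rest size 1 → block sizes [2, 1, 1, 1]

Assembling the blocks gives a Jordan form
J =
  [1, 1, 0, 0, 0]
  [0, 1, 0, 0, 0]
  [0, 0, 1, 0, 0]
  [0, 0, 0, 1, 0]
  [0, 0, 0, 0, 1]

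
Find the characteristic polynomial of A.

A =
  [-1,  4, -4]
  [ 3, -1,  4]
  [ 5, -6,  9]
x^3 - 7*x^2 + 15*x - 9

Expanding det(x·I − A) (e.g. by cofactor expansion or by noting that A is similar to its Jordan form J, which has the same characteristic polynomial as A) gives
  χ_A(x) = x^3 - 7*x^2 + 15*x - 9
which factors as (x - 3)^2*(x - 1). The eigenvalues (with algebraic multiplicities) are λ = 1 with multiplicity 1, λ = 3 with multiplicity 2.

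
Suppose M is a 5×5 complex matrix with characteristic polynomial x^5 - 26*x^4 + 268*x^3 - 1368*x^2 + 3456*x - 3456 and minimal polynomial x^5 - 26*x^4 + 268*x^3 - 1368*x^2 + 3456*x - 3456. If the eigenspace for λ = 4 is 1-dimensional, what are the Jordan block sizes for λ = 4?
Block sizes for λ = 4: [2]

Step 1 — from the characteristic polynomial, algebraic multiplicity of λ = 4 is 2. From dim ker(M − (4)·I) = 1, there are exactly 1 Jordan blocks for λ = 4.
Step 2 — from the minimal polynomial, the factor (x − 4)^2 tells us the largest block for λ = 4 has size 2.
Step 3 — with total size 2, 1 blocks, and largest block 2, the block sizes (in nonincreasing order) are [2].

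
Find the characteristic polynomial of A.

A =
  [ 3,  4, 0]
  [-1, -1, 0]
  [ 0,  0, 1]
x^3 - 3*x^2 + 3*x - 1

Expanding det(x·I − A) (e.g. by cofactor expansion or by noting that A is similar to its Jordan form J, which has the same characteristic polynomial as A) gives
  χ_A(x) = x^3 - 3*x^2 + 3*x - 1
which factors as (x - 1)^3. The eigenvalues (with algebraic multiplicities) are λ = 1 with multiplicity 3.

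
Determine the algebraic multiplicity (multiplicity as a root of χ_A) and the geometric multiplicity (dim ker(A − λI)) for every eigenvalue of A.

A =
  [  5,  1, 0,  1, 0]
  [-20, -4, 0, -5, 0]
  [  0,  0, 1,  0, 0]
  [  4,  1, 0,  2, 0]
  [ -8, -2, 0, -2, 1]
λ = 1: alg = 5, geom = 4

Step 1 — factor the characteristic polynomial to read off the algebraic multiplicities:
  χ_A(x) = (x - 1)^5

Step 2 — compute geometric multiplicities via the rank-nullity identity g(λ) = n − rank(A − λI):
  rank(A − (1)·I) = 1, so dim ker(A − (1)·I) = n − 1 = 4

Summary:
  λ = 1: algebraic multiplicity = 5, geometric multiplicity = 4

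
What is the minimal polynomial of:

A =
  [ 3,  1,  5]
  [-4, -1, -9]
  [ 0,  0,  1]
x^3 - 3*x^2 + 3*x - 1

The characteristic polynomial is χ_A(x) = (x - 1)^3, so the eigenvalues are known. The minimal polynomial is
  m_A(x) = Π_λ (x − λ)^{k_λ}
where k_λ is the size of the *largest* Jordan block for λ (equivalently, the smallest k with (A − λI)^k v = 0 for every generalised eigenvector v of λ).

  λ = 1: largest Jordan block has size 3, contributing (x − 1)^3

So m_A(x) = (x - 1)^3 = x^3 - 3*x^2 + 3*x - 1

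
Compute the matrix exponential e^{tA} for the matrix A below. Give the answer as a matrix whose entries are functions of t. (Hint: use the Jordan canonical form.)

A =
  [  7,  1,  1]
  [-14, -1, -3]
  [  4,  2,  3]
e^{tA} =
  [3*t^2*exp(3*t) + 4*t*exp(3*t) + exp(3*t), t^2*exp(3*t) + t*exp(3*t), t^2*exp(3*t)/2 + t*exp(3*t)]
  [-6*t^2*exp(3*t) - 14*t*exp(3*t), -2*t^2*exp(3*t) - 4*t*exp(3*t) + exp(3*t), -t^2*exp(3*t) - 3*t*exp(3*t)]
  [-6*t^2*exp(3*t) + 4*t*exp(3*t), -2*t^2*exp(3*t) + 2*t*exp(3*t), -t^2*exp(3*t) + exp(3*t)]

Strategy: write A = P · J · P⁻¹ where J is a Jordan canonical form, so e^{tA} = P · e^{tJ} · P⁻¹, and e^{tJ} can be computed block-by-block.

A has Jordan form
J =
  [3, 1, 0]
  [0, 3, 1]
  [0, 0, 3]
(up to reordering of blocks).

Per-block formulas:
  For a 3×3 Jordan block J_3(3): exp(t · J_3(3)) = e^(3t)·(I + t·N + (t^2/2)·N^2), where N is the 3×3 nilpotent shift.

After assembling e^{tJ} and conjugating by P, we get:

e^{tA} =
  [3*t^2*exp(3*t) + 4*t*exp(3*t) + exp(3*t), t^2*exp(3*t) + t*exp(3*t), t^2*exp(3*t)/2 + t*exp(3*t)]
  [-6*t^2*exp(3*t) - 14*t*exp(3*t), -2*t^2*exp(3*t) - 4*t*exp(3*t) + exp(3*t), -t^2*exp(3*t) - 3*t*exp(3*t)]
  [-6*t^2*exp(3*t) + 4*t*exp(3*t), -2*t^2*exp(3*t) + 2*t*exp(3*t), -t^2*exp(3*t) + exp(3*t)]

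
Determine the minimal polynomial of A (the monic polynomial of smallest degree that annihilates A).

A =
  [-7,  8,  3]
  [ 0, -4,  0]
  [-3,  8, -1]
x^2 + 8*x + 16

The characteristic polynomial is χ_A(x) = (x + 4)^3, so the eigenvalues are known. The minimal polynomial is
  m_A(x) = Π_λ (x − λ)^{k_λ}
where k_λ is the size of the *largest* Jordan block for λ (equivalently, the smallest k with (A − λI)^k v = 0 for every generalised eigenvector v of λ).

  λ = -4: largest Jordan block has size 2, contributing (x + 4)^2

So m_A(x) = (x + 4)^2 = x^2 + 8*x + 16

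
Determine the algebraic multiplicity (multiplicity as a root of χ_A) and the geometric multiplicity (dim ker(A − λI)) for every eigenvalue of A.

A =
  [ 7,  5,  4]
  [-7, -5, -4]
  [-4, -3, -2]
λ = 0: alg = 3, geom = 1

Step 1 — factor the characteristic polynomial to read off the algebraic multiplicities:
  χ_A(x) = x^3

Step 2 — compute geometric multiplicities via the rank-nullity identity g(λ) = n − rank(A − λI):
  rank(A − (0)·I) = 2, so dim ker(A − (0)·I) = n − 2 = 1

Summary:
  λ = 0: algebraic multiplicity = 3, geometric multiplicity = 1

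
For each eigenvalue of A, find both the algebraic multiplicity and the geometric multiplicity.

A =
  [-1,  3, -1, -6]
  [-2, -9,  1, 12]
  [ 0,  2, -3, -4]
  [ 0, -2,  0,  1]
λ = -3: alg = 4, geom = 2

Step 1 — factor the characteristic polynomial to read off the algebraic multiplicities:
  χ_A(x) = (x + 3)^4

Step 2 — compute geometric multiplicities via the rank-nullity identity g(λ) = n − rank(A − λI):
  rank(A − (-3)·I) = 2, so dim ker(A − (-3)·I) = n − 2 = 2

Summary:
  λ = -3: algebraic multiplicity = 4, geometric multiplicity = 2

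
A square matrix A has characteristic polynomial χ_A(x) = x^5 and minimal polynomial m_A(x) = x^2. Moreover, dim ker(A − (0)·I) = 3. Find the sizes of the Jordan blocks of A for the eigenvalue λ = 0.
Block sizes for λ = 0: [2, 2, 1]

Step 1 — from the characteristic polynomial, algebraic multiplicity of λ = 0 is 5. From dim ker(A − (0)·I) = 3, there are exactly 3 Jordan blocks for λ = 0.
Step 2 — from the minimal polynomial, the factor (x − 0)^2 tells us the largest block for λ = 0 has size 2.
Step 3 — with total size 5, 3 blocks, and largest block 2, the block sizes (in nonincreasing order) are [2, 2, 1].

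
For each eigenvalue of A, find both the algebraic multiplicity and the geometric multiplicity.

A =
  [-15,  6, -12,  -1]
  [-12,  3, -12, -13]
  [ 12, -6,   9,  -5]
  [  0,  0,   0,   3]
λ = -3: alg = 2, geom = 2; λ = 3: alg = 2, geom = 1

Step 1 — factor the characteristic polynomial to read off the algebraic multiplicities:
  χ_A(x) = (x - 3)^2*(x + 3)^2

Step 2 — compute geometric multiplicities via the rank-nullity identity g(λ) = n − rank(A − λI):
  rank(A − (-3)·I) = 2, so dim ker(A − (-3)·I) = n − 2 = 2
  rank(A − (3)·I) = 3, so dim ker(A − (3)·I) = n − 3 = 1

Summary:
  λ = -3: algebraic multiplicity = 2, geometric multiplicity = 2
  λ = 3: algebraic multiplicity = 2, geometric multiplicity = 1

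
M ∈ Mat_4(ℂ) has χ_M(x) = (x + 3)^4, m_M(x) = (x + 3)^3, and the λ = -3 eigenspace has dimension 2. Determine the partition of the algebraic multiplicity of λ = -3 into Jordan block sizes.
Block sizes for λ = -3: [3, 1]

Step 1 — from the characteristic polynomial, algebraic multiplicity of λ = -3 is 4. From dim ker(M − (-3)·I) = 2, there are exactly 2 Jordan blocks for λ = -3.
Step 2 — from the minimal polynomial, the factor (x + 3)^3 tells us the largest block for λ = -3 has size 3.
Step 3 — with total size 4, 2 blocks, and largest block 3, the block sizes (in nonincreasing order) are [3, 1].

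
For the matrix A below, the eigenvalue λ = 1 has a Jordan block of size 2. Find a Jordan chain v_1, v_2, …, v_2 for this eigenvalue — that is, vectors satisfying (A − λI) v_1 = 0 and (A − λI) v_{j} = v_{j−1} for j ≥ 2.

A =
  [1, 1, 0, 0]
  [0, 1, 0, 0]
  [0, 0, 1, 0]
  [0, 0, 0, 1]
A Jordan chain for λ = 1 of length 2:
v_1 = (1, 0, 0, 0)ᵀ
v_2 = (0, 1, 0, 0)ᵀ

Let N = A − (1)·I. We want v_2 with N^2 v_2 = 0 but N^1 v_2 ≠ 0; then v_{j-1} := N · v_j for j = 2, …, 2.

Pick v_2 = (0, 1, 0, 0)ᵀ.
Then v_1 = N · v_2 = (1, 0, 0, 0)ᵀ.

Sanity check: (A − (1)·I) v_1 = (0, 0, 0, 0)ᵀ = 0. ✓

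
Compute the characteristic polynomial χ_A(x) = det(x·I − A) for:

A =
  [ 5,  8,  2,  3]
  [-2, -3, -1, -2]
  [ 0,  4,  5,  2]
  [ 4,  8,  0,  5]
x^4 - 12*x^3 + 54*x^2 - 108*x + 81

Expanding det(x·I − A) (e.g. by cofactor expansion or by noting that A is similar to its Jordan form J, which has the same characteristic polynomial as A) gives
  χ_A(x) = x^4 - 12*x^3 + 54*x^2 - 108*x + 81
which factors as (x - 3)^4. The eigenvalues (with algebraic multiplicities) are λ = 3 with multiplicity 4.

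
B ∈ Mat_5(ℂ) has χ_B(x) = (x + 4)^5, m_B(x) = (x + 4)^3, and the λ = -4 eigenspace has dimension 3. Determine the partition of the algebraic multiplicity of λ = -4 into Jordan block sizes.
Block sizes for λ = -4: [3, 1, 1]

Step 1 — from the characteristic polynomial, algebraic multiplicity of λ = -4 is 5. From dim ker(B − (-4)·I) = 3, there are exactly 3 Jordan blocks for λ = -4.
Step 2 — from the minimal polynomial, the factor (x + 4)^3 tells us the largest block for λ = -4 has size 3.
Step 3 — with total size 5, 3 blocks, and largest block 3, the block sizes (in nonincreasing order) are [3, 1, 1].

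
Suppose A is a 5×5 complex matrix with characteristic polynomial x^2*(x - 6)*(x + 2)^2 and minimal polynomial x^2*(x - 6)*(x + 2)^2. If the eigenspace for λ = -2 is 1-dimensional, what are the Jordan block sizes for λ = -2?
Block sizes for λ = -2: [2]

Step 1 — from the characteristic polynomial, algebraic multiplicity of λ = -2 is 2. From dim ker(A − (-2)·I) = 1, there are exactly 1 Jordan blocks for λ = -2.
Step 2 — from the minimal polynomial, the factor (x + 2)^2 tells us the largest block for λ = -2 has size 2.
Step 3 — with total size 2, 1 blocks, and largest block 2, the block sizes (in nonincreasing order) are [2].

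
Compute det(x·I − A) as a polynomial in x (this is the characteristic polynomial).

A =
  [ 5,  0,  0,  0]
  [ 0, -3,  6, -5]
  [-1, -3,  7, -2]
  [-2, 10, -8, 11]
x^4 - 20*x^3 + 150*x^2 - 500*x + 625

Expanding det(x·I − A) (e.g. by cofactor expansion or by noting that A is similar to its Jordan form J, which has the same characteristic polynomial as A) gives
  χ_A(x) = x^4 - 20*x^3 + 150*x^2 - 500*x + 625
which factors as (x - 5)^4. The eigenvalues (with algebraic multiplicities) are λ = 5 with multiplicity 4.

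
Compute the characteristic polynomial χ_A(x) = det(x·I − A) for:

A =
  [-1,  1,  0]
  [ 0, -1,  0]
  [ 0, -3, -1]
x^3 + 3*x^2 + 3*x + 1

Expanding det(x·I − A) (e.g. by cofactor expansion or by noting that A is similar to its Jordan form J, which has the same characteristic polynomial as A) gives
  χ_A(x) = x^3 + 3*x^2 + 3*x + 1
which factors as (x + 1)^3. The eigenvalues (with algebraic multiplicities) are λ = -1 with multiplicity 3.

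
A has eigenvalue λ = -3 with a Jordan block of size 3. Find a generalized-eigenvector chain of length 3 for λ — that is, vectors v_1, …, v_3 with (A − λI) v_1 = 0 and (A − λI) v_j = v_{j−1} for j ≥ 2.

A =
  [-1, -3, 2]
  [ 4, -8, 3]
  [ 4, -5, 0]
A Jordan chain for λ = -3 of length 3:
v_1 = (-1, -2, -2)ᵀ
v_2 = (-3, -5, -5)ᵀ
v_3 = (0, 1, 0)ᵀ

Let N = A − (-3)·I. We want v_3 with N^3 v_3 = 0 but N^2 v_3 ≠ 0; then v_{j-1} := N · v_j for j = 3, …, 2.

Pick v_3 = (0, 1, 0)ᵀ.
Then v_2 = N · v_3 = (-3, -5, -5)ᵀ.
Then v_1 = N · v_2 = (-1, -2, -2)ᵀ.

Sanity check: (A − (-3)·I) v_1 = (0, 0, 0)ᵀ = 0. ✓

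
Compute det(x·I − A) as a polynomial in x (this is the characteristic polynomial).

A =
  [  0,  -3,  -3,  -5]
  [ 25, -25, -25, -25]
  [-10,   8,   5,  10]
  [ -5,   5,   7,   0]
x^4 + 20*x^3 + 150*x^2 + 500*x + 625

Expanding det(x·I − A) (e.g. by cofactor expansion or by noting that A is similar to its Jordan form J, which has the same characteristic polynomial as A) gives
  χ_A(x) = x^4 + 20*x^3 + 150*x^2 + 500*x + 625
which factors as (x + 5)^4. The eigenvalues (with algebraic multiplicities) are λ = -5 with multiplicity 4.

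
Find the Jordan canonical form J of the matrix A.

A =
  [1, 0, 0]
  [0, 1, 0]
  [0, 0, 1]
J_1(1) ⊕ J_1(1) ⊕ J_1(1)

The characteristic polynomial is
  det(x·I − A) = x^3 - 3*x^2 + 3*x - 1 = (x - 1)^3

Eigenvalues and multiplicities (the geometric multiplicity of λ is n − rank(A − λI), which equals the number of Jordan blocks for λ):
  λ = 1: algebraic multiplicity = 3, geometric multiplicity = 3

Determining the block sizes for each eigenvalue:
  λ = 1: gm = am = 3, so every block has size 1 → block sizes [1, 1, 1]

Assembling the blocks gives a Jordan form
J =
  [1, 0, 0]
  [0, 1, 0]
  [0, 0, 1]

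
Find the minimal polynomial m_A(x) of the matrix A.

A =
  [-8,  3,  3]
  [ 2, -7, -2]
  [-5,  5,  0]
x^2 + 10*x + 25

The characteristic polynomial is χ_A(x) = (x + 5)^3, so the eigenvalues are known. The minimal polynomial is
  m_A(x) = Π_λ (x − λ)^{k_λ}
where k_λ is the size of the *largest* Jordan block for λ (equivalently, the smallest k with (A − λI)^k v = 0 for every generalised eigenvector v of λ).

  λ = -5: largest Jordan block has size 2, contributing (x + 5)^2

So m_A(x) = (x + 5)^2 = x^2 + 10*x + 25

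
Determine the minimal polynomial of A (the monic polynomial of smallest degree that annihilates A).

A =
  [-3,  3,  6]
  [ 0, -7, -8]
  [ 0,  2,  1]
x^2 + 6*x + 9

The characteristic polynomial is χ_A(x) = (x + 3)^3, so the eigenvalues are known. The minimal polynomial is
  m_A(x) = Π_λ (x − λ)^{k_λ}
where k_λ is the size of the *largest* Jordan block for λ (equivalently, the smallest k with (A − λI)^k v = 0 for every generalised eigenvector v of λ).

  λ = -3: largest Jordan block has size 2, contributing (x + 3)^2

So m_A(x) = (x + 3)^2 = x^2 + 6*x + 9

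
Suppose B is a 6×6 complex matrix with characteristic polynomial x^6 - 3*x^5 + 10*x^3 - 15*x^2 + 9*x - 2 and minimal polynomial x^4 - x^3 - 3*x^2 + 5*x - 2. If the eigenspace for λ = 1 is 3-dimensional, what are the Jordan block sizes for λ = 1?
Block sizes for λ = 1: [3, 1, 1]

Step 1 — from the characteristic polynomial, algebraic multiplicity of λ = 1 is 5. From dim ker(B − (1)·I) = 3, there are exactly 3 Jordan blocks for λ = 1.
Step 2 — from the minimal polynomial, the factor (x − 1)^3 tells us the largest block for λ = 1 has size 3.
Step 3 — with total size 5, 3 blocks, and largest block 3, the block sizes (in nonincreasing order) are [3, 1, 1].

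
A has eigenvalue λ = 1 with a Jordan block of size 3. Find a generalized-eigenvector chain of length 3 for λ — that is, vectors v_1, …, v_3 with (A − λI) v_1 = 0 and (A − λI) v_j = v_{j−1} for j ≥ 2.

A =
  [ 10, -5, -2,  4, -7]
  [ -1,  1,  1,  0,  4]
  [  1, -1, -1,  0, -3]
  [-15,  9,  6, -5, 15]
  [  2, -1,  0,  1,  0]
A Jordan chain for λ = 1 of length 3:
v_1 = (10, 0, 2, -18, 2)ᵀ
v_2 = (9, -1, 1, -15, 2)ᵀ
v_3 = (1, 0, 0, 0, 0)ᵀ

Let N = A − (1)·I. We want v_3 with N^3 v_3 = 0 but N^2 v_3 ≠ 0; then v_{j-1} := N · v_j for j = 3, …, 2.

Pick v_3 = (1, 0, 0, 0, 0)ᵀ.
Then v_2 = N · v_3 = (9, -1, 1, -15, 2)ᵀ.
Then v_1 = N · v_2 = (10, 0, 2, -18, 2)ᵀ.

Sanity check: (A − (1)·I) v_1 = (0, 0, 0, 0, 0)ᵀ = 0. ✓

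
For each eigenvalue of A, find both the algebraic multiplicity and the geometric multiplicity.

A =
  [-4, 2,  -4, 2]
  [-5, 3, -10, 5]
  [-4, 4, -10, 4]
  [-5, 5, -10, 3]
λ = -2: alg = 4, geom = 3

Step 1 — factor the characteristic polynomial to read off the algebraic multiplicities:
  χ_A(x) = (x + 2)^4

Step 2 — compute geometric multiplicities via the rank-nullity identity g(λ) = n − rank(A − λI):
  rank(A − (-2)·I) = 1, so dim ker(A − (-2)·I) = n − 1 = 3

Summary:
  λ = -2: algebraic multiplicity = 4, geometric multiplicity = 3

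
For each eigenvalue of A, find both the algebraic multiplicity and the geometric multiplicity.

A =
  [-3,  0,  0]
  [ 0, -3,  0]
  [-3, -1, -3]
λ = -3: alg = 3, geom = 2

Step 1 — factor the characteristic polynomial to read off the algebraic multiplicities:
  χ_A(x) = (x + 3)^3

Step 2 — compute geometric multiplicities via the rank-nullity identity g(λ) = n − rank(A − λI):
  rank(A − (-3)·I) = 1, so dim ker(A − (-3)·I) = n − 1 = 2

Summary:
  λ = -3: algebraic multiplicity = 3, geometric multiplicity = 2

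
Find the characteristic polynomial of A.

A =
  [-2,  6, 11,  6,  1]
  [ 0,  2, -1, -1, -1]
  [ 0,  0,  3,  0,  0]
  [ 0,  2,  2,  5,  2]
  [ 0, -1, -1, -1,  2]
x^5 - 10*x^4 + 30*x^3 - 135*x + 162

Expanding det(x·I − A) (e.g. by cofactor expansion or by noting that A is similar to its Jordan form J, which has the same characteristic polynomial as A) gives
  χ_A(x) = x^5 - 10*x^4 + 30*x^3 - 135*x + 162
which factors as (x - 3)^4*(x + 2). The eigenvalues (with algebraic multiplicities) are λ = -2 with multiplicity 1, λ = 3 with multiplicity 4.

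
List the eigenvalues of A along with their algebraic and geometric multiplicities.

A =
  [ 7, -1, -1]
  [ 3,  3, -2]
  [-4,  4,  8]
λ = 6: alg = 3, geom = 1

Step 1 — factor the characteristic polynomial to read off the algebraic multiplicities:
  χ_A(x) = (x - 6)^3

Step 2 — compute geometric multiplicities via the rank-nullity identity g(λ) = n − rank(A − λI):
  rank(A − (6)·I) = 2, so dim ker(A − (6)·I) = n − 2 = 1

Summary:
  λ = 6: algebraic multiplicity = 3, geometric multiplicity = 1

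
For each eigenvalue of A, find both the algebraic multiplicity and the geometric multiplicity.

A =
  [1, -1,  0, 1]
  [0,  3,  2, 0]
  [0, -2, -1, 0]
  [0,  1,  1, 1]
λ = 1: alg = 4, geom = 2

Step 1 — factor the characteristic polynomial to read off the algebraic multiplicities:
  χ_A(x) = (x - 1)^4

Step 2 — compute geometric multiplicities via the rank-nullity identity g(λ) = n − rank(A − λI):
  rank(A − (1)·I) = 2, so dim ker(A − (1)·I) = n − 2 = 2

Summary:
  λ = 1: algebraic multiplicity = 4, geometric multiplicity = 2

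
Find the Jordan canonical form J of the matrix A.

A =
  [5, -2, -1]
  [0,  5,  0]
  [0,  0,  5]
J_2(5) ⊕ J_1(5)

The characteristic polynomial is
  det(x·I − A) = x^3 - 15*x^2 + 75*x - 125 = (x - 5)^3

Eigenvalues and multiplicities (the geometric multiplicity of λ is n − rank(A − λI), which equals the number of Jordan blocks for λ):
  λ = 5: algebraic multiplicity = 3, geometric multiplicity = 2

Determining the block sizes for each eigenvalue:
  λ = 5: 2 blocks summing to 3 forces exactly one block of size 2 and the rest size 1 → block sizes [2, 1]

Assembling the blocks gives a Jordan form
J =
  [5, 1, 0]
  [0, 5, 0]
  [0, 0, 5]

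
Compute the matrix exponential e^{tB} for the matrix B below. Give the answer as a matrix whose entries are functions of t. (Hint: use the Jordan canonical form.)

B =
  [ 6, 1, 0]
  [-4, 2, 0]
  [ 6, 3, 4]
e^{tB} =
  [2*t*exp(4*t) + exp(4*t), t*exp(4*t), 0]
  [-4*t*exp(4*t), -2*t*exp(4*t) + exp(4*t), 0]
  [6*t*exp(4*t), 3*t*exp(4*t), exp(4*t)]

Strategy: write B = P · J · P⁻¹ where J is a Jordan canonical form, so e^{tB} = P · e^{tJ} · P⁻¹, and e^{tJ} can be computed block-by-block.

B has Jordan form
J =
  [4, 1, 0]
  [0, 4, 0]
  [0, 0, 4]
(up to reordering of blocks).

Per-block formulas:
  For a 2×2 Jordan block J_2(4): exp(t · J_2(4)) = e^(4t)·(I + t·N), where N is the 2×2 nilpotent shift.
  For a 1×1 block at λ = 4: exp(t · [4]) = [e^(4t)].

After assembling e^{tJ} and conjugating by P, we get:

e^{tB} =
  [2*t*exp(4*t) + exp(4*t), t*exp(4*t), 0]
  [-4*t*exp(4*t), -2*t*exp(4*t) + exp(4*t), 0]
  [6*t*exp(4*t), 3*t*exp(4*t), exp(4*t)]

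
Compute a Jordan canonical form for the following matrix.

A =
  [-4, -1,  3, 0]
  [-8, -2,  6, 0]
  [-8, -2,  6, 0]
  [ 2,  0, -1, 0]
J_2(0) ⊕ J_2(0)

The characteristic polynomial is
  det(x·I − A) = x^4

Eigenvalues and multiplicities (the geometric multiplicity of λ is n − rank(A − λI), which equals the number of Jordan blocks for λ):
  λ = 0: algebraic multiplicity = 4, geometric multiplicity = 2

Determining the block sizes for each eigenvalue:
  λ = 0: with am = 4 and gm = 2, the partition is not yet determined (e.g. several partitions of 4 into 2 parts exist). Let N = A − (0)·I. Computing rank(N^1) = 2, rank(N^2) = 0; the number of blocks of size ≥ j is rank(N^{j−1}) − rank(N^j), giving [2, 2]. So we have 2 block(s) of size 2 → block sizes [2, 2]

Assembling the blocks gives a Jordan form
J =
  [0, 1, 0, 0]
  [0, 0, 0, 0]
  [0, 0, 0, 1]
  [0, 0, 0, 0]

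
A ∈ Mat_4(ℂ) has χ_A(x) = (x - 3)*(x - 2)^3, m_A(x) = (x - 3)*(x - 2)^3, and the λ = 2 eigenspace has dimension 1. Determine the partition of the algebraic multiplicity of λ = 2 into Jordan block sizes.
Block sizes for λ = 2: [3]

Step 1 — from the characteristic polynomial, algebraic multiplicity of λ = 2 is 3. From dim ker(A − (2)·I) = 1, there are exactly 1 Jordan blocks for λ = 2.
Step 2 — from the minimal polynomial, the factor (x − 2)^3 tells us the largest block for λ = 2 has size 3.
Step 3 — with total size 3, 1 blocks, and largest block 3, the block sizes (in nonincreasing order) are [3].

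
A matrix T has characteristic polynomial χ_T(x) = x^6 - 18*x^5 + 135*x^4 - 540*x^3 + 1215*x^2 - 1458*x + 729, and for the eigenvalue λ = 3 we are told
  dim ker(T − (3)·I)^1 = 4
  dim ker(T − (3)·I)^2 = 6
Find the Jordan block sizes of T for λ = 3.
Block sizes for λ = 3: [2, 2, 1, 1]

From the dimensions of kernels of powers, the number of Jordan blocks of size at least j is d_j − d_{j−1} where d_j = dim ker(N^j) (with d_0 = 0). Computing the differences gives [4, 2].
The number of blocks of size exactly k is (#blocks of size ≥ k) − (#blocks of size ≥ k + 1), so the partition is: 2 block(s) of size 1, 2 block(s) of size 2.
In nonincreasing order the block sizes are [2, 2, 1, 1].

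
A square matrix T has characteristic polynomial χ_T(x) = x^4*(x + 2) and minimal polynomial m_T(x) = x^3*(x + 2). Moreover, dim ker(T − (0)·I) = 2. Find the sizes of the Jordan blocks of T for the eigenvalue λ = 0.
Block sizes for λ = 0: [3, 1]

Step 1 — from the characteristic polynomial, algebraic multiplicity of λ = 0 is 4. From dim ker(T − (0)·I) = 2, there are exactly 2 Jordan blocks for λ = 0.
Step 2 — from the minimal polynomial, the factor (x − 0)^3 tells us the largest block for λ = 0 has size 3.
Step 3 — with total size 4, 2 blocks, and largest block 3, the block sizes (in nonincreasing order) are [3, 1].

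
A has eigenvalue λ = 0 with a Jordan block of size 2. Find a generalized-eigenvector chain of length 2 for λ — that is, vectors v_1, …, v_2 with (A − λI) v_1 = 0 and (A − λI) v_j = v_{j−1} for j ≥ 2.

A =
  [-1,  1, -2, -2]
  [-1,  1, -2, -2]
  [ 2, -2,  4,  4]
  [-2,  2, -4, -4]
A Jordan chain for λ = 0 of length 2:
v_1 = (-1, -1, 2, -2)ᵀ
v_2 = (1, 0, 0, 0)ᵀ

Let N = A − (0)·I. We want v_2 with N^2 v_2 = 0 but N^1 v_2 ≠ 0; then v_{j-1} := N · v_j for j = 2, …, 2.

Pick v_2 = (1, 0, 0, 0)ᵀ.
Then v_1 = N · v_2 = (-1, -1, 2, -2)ᵀ.

Sanity check: (A − (0)·I) v_1 = (0, 0, 0, 0)ᵀ = 0. ✓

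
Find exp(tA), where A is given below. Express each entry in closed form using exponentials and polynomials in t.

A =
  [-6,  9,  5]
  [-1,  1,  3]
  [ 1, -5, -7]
e^{tA} =
  [-2*t*exp(-4*t) + exp(-4*t), t^2*exp(-4*t) + 9*t*exp(-4*t), t^2*exp(-4*t) + 5*t*exp(-4*t)]
  [-t*exp(-4*t), t^2*exp(-4*t)/2 + 5*t*exp(-4*t) + exp(-4*t), t^2*exp(-4*t)/2 + 3*t*exp(-4*t)]
  [t*exp(-4*t), -t^2*exp(-4*t)/2 - 5*t*exp(-4*t), -t^2*exp(-4*t)/2 - 3*t*exp(-4*t) + exp(-4*t)]

Strategy: write A = P · J · P⁻¹ where J is a Jordan canonical form, so e^{tA} = P · e^{tJ} · P⁻¹, and e^{tJ} can be computed block-by-block.

A has Jordan form
J =
  [-4,  1,  0]
  [ 0, -4,  1]
  [ 0,  0, -4]
(up to reordering of blocks).

Per-block formulas:
  For a 3×3 Jordan block J_3(-4): exp(t · J_3(-4)) = e^(-4t)·(I + t·N + (t^2/2)·N^2), where N is the 3×3 nilpotent shift.

After assembling e^{tJ} and conjugating by P, we get:

e^{tA} =
  [-2*t*exp(-4*t) + exp(-4*t), t^2*exp(-4*t) + 9*t*exp(-4*t), t^2*exp(-4*t) + 5*t*exp(-4*t)]
  [-t*exp(-4*t), t^2*exp(-4*t)/2 + 5*t*exp(-4*t) + exp(-4*t), t^2*exp(-4*t)/2 + 3*t*exp(-4*t)]
  [t*exp(-4*t), -t^2*exp(-4*t)/2 - 5*t*exp(-4*t), -t^2*exp(-4*t)/2 - 3*t*exp(-4*t) + exp(-4*t)]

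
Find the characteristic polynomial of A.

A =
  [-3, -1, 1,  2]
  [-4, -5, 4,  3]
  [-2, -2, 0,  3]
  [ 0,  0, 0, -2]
x^4 + 10*x^3 + 37*x^2 + 60*x + 36

Expanding det(x·I − A) (e.g. by cofactor expansion or by noting that A is similar to its Jordan form J, which has the same characteristic polynomial as A) gives
  χ_A(x) = x^4 + 10*x^3 + 37*x^2 + 60*x + 36
which factors as (x + 2)^2*(x + 3)^2. The eigenvalues (with algebraic multiplicities) are λ = -3 with multiplicity 2, λ = -2 with multiplicity 2.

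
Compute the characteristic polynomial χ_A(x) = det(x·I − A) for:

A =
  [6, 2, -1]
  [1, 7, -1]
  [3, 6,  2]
x^3 - 15*x^2 + 75*x - 125

Expanding det(x·I − A) (e.g. by cofactor expansion or by noting that A is similar to its Jordan form J, which has the same characteristic polynomial as A) gives
  χ_A(x) = x^3 - 15*x^2 + 75*x - 125
which factors as (x - 5)^3. The eigenvalues (with algebraic multiplicities) are λ = 5 with multiplicity 3.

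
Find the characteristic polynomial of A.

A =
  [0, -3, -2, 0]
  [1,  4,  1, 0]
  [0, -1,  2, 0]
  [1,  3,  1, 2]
x^4 - 8*x^3 + 24*x^2 - 32*x + 16

Expanding det(x·I − A) (e.g. by cofactor expansion or by noting that A is similar to its Jordan form J, which has the same characteristic polynomial as A) gives
  χ_A(x) = x^4 - 8*x^3 + 24*x^2 - 32*x + 16
which factors as (x - 2)^4. The eigenvalues (with algebraic multiplicities) are λ = 2 with multiplicity 4.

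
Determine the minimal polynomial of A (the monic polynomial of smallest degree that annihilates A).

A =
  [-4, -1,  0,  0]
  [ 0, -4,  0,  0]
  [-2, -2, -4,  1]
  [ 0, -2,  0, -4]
x^2 + 8*x + 16

The characteristic polynomial is χ_A(x) = (x + 4)^4, so the eigenvalues are known. The minimal polynomial is
  m_A(x) = Π_λ (x − λ)^{k_λ}
where k_λ is the size of the *largest* Jordan block for λ (equivalently, the smallest k with (A − λI)^k v = 0 for every generalised eigenvector v of λ).

  λ = -4: largest Jordan block has size 2, contributing (x + 4)^2

So m_A(x) = (x + 4)^2 = x^2 + 8*x + 16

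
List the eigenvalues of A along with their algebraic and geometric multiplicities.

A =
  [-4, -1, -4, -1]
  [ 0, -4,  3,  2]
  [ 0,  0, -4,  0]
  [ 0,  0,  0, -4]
λ = -4: alg = 4, geom = 2

Step 1 — factor the characteristic polynomial to read off the algebraic multiplicities:
  χ_A(x) = (x + 4)^4

Step 2 — compute geometric multiplicities via the rank-nullity identity g(λ) = n − rank(A − λI):
  rank(A − (-4)·I) = 2, so dim ker(A − (-4)·I) = n − 2 = 2

Summary:
  λ = -4: algebraic multiplicity = 4, geometric multiplicity = 2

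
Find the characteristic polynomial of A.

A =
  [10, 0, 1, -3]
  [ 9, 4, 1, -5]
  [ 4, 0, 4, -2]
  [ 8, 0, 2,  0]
x^4 - 18*x^3 + 120*x^2 - 352*x + 384

Expanding det(x·I − A) (e.g. by cofactor expansion or by noting that A is similar to its Jordan form J, which has the same characteristic polynomial as A) gives
  χ_A(x) = x^4 - 18*x^3 + 120*x^2 - 352*x + 384
which factors as (x - 6)*(x - 4)^3. The eigenvalues (with algebraic multiplicities) are λ = 4 with multiplicity 3, λ = 6 with multiplicity 1.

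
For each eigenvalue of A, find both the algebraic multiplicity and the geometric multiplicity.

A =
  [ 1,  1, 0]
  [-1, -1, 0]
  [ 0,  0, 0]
λ = 0: alg = 3, geom = 2

Step 1 — factor the characteristic polynomial to read off the algebraic multiplicities:
  χ_A(x) = x^3

Step 2 — compute geometric multiplicities via the rank-nullity identity g(λ) = n − rank(A − λI):
  rank(A − (0)·I) = 1, so dim ker(A − (0)·I) = n − 1 = 2

Summary:
  λ = 0: algebraic multiplicity = 3, geometric multiplicity = 2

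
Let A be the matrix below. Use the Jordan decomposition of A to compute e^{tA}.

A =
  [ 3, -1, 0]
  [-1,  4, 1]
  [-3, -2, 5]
e^{tA} =
  [t^2*exp(4*t) - t*exp(4*t) + exp(4*t), t^2*exp(4*t)/2 - t*exp(4*t), -t^2*exp(4*t)/2]
  [-t^2*exp(4*t) - t*exp(4*t), -t^2*exp(4*t)/2 + exp(4*t), t^2*exp(4*t)/2 + t*exp(4*t)]
  [t^2*exp(4*t) - 3*t*exp(4*t), t^2*exp(4*t)/2 - 2*t*exp(4*t), -t^2*exp(4*t)/2 + t*exp(4*t) + exp(4*t)]

Strategy: write A = P · J · P⁻¹ where J is a Jordan canonical form, so e^{tA} = P · e^{tJ} · P⁻¹, and e^{tJ} can be computed block-by-block.

A has Jordan form
J =
  [4, 1, 0]
  [0, 4, 1]
  [0, 0, 4]
(up to reordering of blocks).

Per-block formulas:
  For a 3×3 Jordan block J_3(4): exp(t · J_3(4)) = e^(4t)·(I + t·N + (t^2/2)·N^2), where N is the 3×3 nilpotent shift.

After assembling e^{tJ} and conjugating by P, we get:

e^{tA} =
  [t^2*exp(4*t) - t*exp(4*t) + exp(4*t), t^2*exp(4*t)/2 - t*exp(4*t), -t^2*exp(4*t)/2]
  [-t^2*exp(4*t) - t*exp(4*t), -t^2*exp(4*t)/2 + exp(4*t), t^2*exp(4*t)/2 + t*exp(4*t)]
  [t^2*exp(4*t) - 3*t*exp(4*t), t^2*exp(4*t)/2 - 2*t*exp(4*t), -t^2*exp(4*t)/2 + t*exp(4*t) + exp(4*t)]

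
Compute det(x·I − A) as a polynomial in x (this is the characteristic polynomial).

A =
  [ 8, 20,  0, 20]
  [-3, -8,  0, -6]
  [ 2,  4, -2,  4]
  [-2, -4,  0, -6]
x^4 + 8*x^3 + 24*x^2 + 32*x + 16

Expanding det(x·I − A) (e.g. by cofactor expansion or by noting that A is similar to its Jordan form J, which has the same characteristic polynomial as A) gives
  χ_A(x) = x^4 + 8*x^3 + 24*x^2 + 32*x + 16
which factors as (x + 2)^4. The eigenvalues (with algebraic multiplicities) are λ = -2 with multiplicity 4.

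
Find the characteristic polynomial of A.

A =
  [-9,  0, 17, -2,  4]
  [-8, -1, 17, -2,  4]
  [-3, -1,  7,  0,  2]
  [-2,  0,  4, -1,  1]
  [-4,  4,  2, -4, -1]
x^5 + 5*x^4 + 10*x^3 + 10*x^2 + 5*x + 1

Expanding det(x·I − A) (e.g. by cofactor expansion or by noting that A is similar to its Jordan form J, which has the same characteristic polynomial as A) gives
  χ_A(x) = x^5 + 5*x^4 + 10*x^3 + 10*x^2 + 5*x + 1
which factors as (x + 1)^5. The eigenvalues (with algebraic multiplicities) are λ = -1 with multiplicity 5.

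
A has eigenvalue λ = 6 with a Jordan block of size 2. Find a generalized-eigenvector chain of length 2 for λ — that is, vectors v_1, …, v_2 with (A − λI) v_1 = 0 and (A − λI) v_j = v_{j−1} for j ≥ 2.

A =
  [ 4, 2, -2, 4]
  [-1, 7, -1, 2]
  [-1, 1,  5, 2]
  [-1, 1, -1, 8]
A Jordan chain for λ = 6 of length 2:
v_1 = (-2, -1, -1, -1)ᵀ
v_2 = (1, 0, 0, 0)ᵀ

Let N = A − (6)·I. We want v_2 with N^2 v_2 = 0 but N^1 v_2 ≠ 0; then v_{j-1} := N · v_j for j = 2, …, 2.

Pick v_2 = (1, 0, 0, 0)ᵀ.
Then v_1 = N · v_2 = (-2, -1, -1, -1)ᵀ.

Sanity check: (A − (6)·I) v_1 = (0, 0, 0, 0)ᵀ = 0. ✓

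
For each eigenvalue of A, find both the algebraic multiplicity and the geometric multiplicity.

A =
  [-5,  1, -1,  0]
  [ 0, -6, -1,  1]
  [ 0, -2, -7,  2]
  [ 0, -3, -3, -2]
λ = -5: alg = 4, geom = 2

Step 1 — factor the characteristic polynomial to read off the algebraic multiplicities:
  χ_A(x) = (x + 5)^4

Step 2 — compute geometric multiplicities via the rank-nullity identity g(λ) = n − rank(A − λI):
  rank(A − (-5)·I) = 2, so dim ker(A − (-5)·I) = n − 2 = 2

Summary:
  λ = -5: algebraic multiplicity = 4, geometric multiplicity = 2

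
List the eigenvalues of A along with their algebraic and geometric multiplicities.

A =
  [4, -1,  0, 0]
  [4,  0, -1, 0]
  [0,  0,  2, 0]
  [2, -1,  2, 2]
λ = 2: alg = 4, geom = 2

Step 1 — factor the characteristic polynomial to read off the algebraic multiplicities:
  χ_A(x) = (x - 2)^4

Step 2 — compute geometric multiplicities via the rank-nullity identity g(λ) = n − rank(A − λI):
  rank(A − (2)·I) = 2, so dim ker(A − (2)·I) = n − 2 = 2

Summary:
  λ = 2: algebraic multiplicity = 4, geometric multiplicity = 2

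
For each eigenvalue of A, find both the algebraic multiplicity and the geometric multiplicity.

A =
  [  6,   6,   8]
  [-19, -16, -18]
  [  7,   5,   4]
λ = -2: alg = 3, geom = 1

Step 1 — factor the characteristic polynomial to read off the algebraic multiplicities:
  χ_A(x) = (x + 2)^3

Step 2 — compute geometric multiplicities via the rank-nullity identity g(λ) = n − rank(A − λI):
  rank(A − (-2)·I) = 2, so dim ker(A − (-2)·I) = n − 2 = 1

Summary:
  λ = -2: algebraic multiplicity = 3, geometric multiplicity = 1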